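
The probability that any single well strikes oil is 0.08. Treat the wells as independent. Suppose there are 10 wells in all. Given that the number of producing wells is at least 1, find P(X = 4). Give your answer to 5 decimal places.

0.00922

X ~ Binomial(10, 0.08). Want P(X=4 | X≥1) = P(X=4) / P(X≥1).
P(X=4) = C(10,4)·0.08^4·0.92^6 = 0.0052156
P(X≥1) = 1 − 0.4343885 = 0.5656115
Ratio = 0.0052156 / 0.5656115 = 0.0092212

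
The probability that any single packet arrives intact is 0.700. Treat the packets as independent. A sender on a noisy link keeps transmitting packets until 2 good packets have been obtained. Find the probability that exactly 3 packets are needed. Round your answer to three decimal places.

Y = trial on which the second success occurs; negative binomial, r=2, p=0.70.
P(Y=3) = C(2,1) · p^2 · (1−p)^1
= 2 · 0.49 · 0.3 = 0.29400

0.294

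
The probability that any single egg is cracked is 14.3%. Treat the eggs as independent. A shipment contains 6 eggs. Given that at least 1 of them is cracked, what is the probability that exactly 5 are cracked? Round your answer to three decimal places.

0.001

X ~ Binomial(6, 0.143). Want P(X=5 | X≥1) = P(X=5) / P(X≥1).
P(X=5) = C(6,5)·0.143^5·0.857^1 = 0.00031
P(X≥1) = 1 − 0.39617 = 0.60383
Ratio = 0.00031 / 0.60383 = 0.00051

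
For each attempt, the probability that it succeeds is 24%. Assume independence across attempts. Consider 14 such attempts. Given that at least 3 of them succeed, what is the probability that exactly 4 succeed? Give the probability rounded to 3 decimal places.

0.310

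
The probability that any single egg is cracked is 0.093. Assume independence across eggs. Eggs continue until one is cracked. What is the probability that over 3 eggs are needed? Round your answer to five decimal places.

0.74614

Y = number of eggs to the first success; geometric, p = 0.093.
P(Y > 3) = P(first 3 all fail) = (1−p)^3 = 0.7461426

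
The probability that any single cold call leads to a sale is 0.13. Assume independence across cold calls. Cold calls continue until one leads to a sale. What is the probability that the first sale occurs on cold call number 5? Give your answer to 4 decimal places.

Geometric (trials to first success), p = 0.13.
P(Y = 5) = (1−p)^4 · p = 0.5729 · 0.13 = 0.074477

0.0745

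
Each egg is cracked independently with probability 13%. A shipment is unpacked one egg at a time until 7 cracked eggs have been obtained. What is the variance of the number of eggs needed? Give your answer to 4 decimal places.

360.3550

Y = total eggs until the seventh success; negative binomial with r=7, p=0.13.
Var(Y) = r(1−p)/p² = 7·0.87 / 0.13² = 360.355030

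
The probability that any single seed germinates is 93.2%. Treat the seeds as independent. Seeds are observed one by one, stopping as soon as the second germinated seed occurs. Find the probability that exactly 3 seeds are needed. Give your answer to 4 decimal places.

0.1181

Y = trial on which the second success occurs; negative binomial, r=2, p=0.932.
P(Y=3) = C(2,1) · p^2 · (1−p)^1
= 2 · 0.86862 · 0.068 = 0.118133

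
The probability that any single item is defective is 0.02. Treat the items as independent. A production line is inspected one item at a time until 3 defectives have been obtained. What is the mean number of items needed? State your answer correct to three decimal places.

150.000

Y = total items until the third success; negative binomial with r=3, p=0.02.
E[Y] = r / p = 3 / 0.02 = 150.00000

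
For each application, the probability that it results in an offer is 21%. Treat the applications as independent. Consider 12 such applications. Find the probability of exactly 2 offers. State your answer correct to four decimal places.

0.2756

X ~ Binomial(n=12, p=0.21).
P(X=2) = C(12,2) · p^2 · (1−p)^10
= 66 · 0.0441 · 0.094683 = 0.275584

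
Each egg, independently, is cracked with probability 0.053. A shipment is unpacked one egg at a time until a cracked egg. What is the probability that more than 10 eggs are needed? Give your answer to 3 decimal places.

Y = number of eggs to the first success; geometric, p = 0.053.
P(Y > 10) = P(first 10 all fail) = (1−p)^10 = 0.58010

0.580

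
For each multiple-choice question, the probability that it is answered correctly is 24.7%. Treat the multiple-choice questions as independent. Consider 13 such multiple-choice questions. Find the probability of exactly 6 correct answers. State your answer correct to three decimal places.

X ~ Binomial(n=13, p=0.247).
P(X=6) = C(13,6) · p^6 · (1−p)^7
= 1716 · 0.00022708 · 0.13727 = 0.05349

0.053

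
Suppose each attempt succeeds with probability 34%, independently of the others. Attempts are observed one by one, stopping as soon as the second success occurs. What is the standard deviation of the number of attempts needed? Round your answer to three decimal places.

3.379

Y = total attempts until the second success; negative binomial with r=2, p=0.34.
SD(Y) = √[r(1−p)/p²] = √(11.41869) = 3.37915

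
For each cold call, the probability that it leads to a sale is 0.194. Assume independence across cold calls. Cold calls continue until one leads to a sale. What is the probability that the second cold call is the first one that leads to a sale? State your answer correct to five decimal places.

Geometric (trials to first success), p = 0.194.
P(Y = 2) = (1−p)^1 · p = 0.806 · 0.194 = 0.1563640

0.15636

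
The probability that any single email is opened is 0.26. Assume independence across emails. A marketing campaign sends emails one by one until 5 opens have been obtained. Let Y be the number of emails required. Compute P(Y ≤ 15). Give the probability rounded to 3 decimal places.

0.347

Finishing within 15 emails ⇔ at least 5 successes in the first 15. With X ~ Binomial(15, 0.26), P(Y ≤ 15) = 1 − P(X ≤ 4).
  k=0: C(15,0)·0.26^0·0.74^15 = 0.01093
  k=1: C(15,1)·0.26^1·0.74^14 = 0.05758
  k=2: C(15,2)·0.26^2·0.74^13 = 0.14163
  k=3: C(15,3)·0.26^3·0.74^12 = 0.21563
  k=4: C(15,4)·0.26^4·0.74^11 = 0.22729
1 − 0.65306 = 0.34694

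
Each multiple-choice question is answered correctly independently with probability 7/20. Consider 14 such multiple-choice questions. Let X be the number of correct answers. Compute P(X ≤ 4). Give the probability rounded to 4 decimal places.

0.4227

X ~ Binomial(14, 0.35); P(X ≤ 4) = Σ C(14,k) p^k (1−p)^(14−k) over k:
  k=0: C(14,0)·0.35^0·0.65^14 = 0.002403
  k=1: C(14,1)·0.35^1·0.65^13 = 0.018116
  k=2: C(14,2)·0.35^2·0.65^12 = 0.063407
  k=3: C(14,3)·0.35^3·0.65^11 = 0.136569
  k=4: C(14,4)·0.35^4·0.65^10 = 0.202227
Total = 0.422723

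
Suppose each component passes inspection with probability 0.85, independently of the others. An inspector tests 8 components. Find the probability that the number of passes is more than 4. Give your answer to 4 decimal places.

X ~ Binomial(8, 0.85); P(X ≥ 5) = Σ C(8,k) p^k (1−p)^(8−k) over k:
  k=5: C(8,5)·0.85^5·0.15^3 = 0.083860
  k=6: C(8,6)·0.85^6·0.15^2 = 0.237604
  k=7: C(8,7)·0.85^7·0.15^1 = 0.384693
  k=8: C(8,8)·0.85^8·0.15^0 = 0.272491
Total = 0.978648

0.9786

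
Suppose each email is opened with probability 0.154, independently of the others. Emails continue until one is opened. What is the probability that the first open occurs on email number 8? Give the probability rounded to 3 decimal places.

0.048

Geometric (trials to first success), p = 0.154.
P(Y = 8) = (1−p)^7 · p = 0.31016 · 0.154 = 0.04777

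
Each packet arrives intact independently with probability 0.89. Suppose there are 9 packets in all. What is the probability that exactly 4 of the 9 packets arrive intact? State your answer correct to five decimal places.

0.00127

X ~ Binomial(n=9, p=0.89).
P(X=4) = C(9,4) · p^4 · (1−p)^5
= 126 · 0.62742 · 1.6105e-05 = 0.0012732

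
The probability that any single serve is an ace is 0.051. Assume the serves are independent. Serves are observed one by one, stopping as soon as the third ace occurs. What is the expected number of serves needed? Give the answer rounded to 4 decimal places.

58.8235

Y = total serves until the third success; negative binomial with r=3, p=0.051.
E[Y] = r / p = 3 / 0.051 = 58.823529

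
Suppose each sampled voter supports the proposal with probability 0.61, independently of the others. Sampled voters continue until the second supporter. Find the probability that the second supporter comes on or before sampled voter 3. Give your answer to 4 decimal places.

0.6623

Finishing within 3 sampled voters ⇔ at least 2 successes in the first 3. With X ~ Binomial(3, 0.61), P(Y ≤ 3) = 1 − P(X ≤ 1).
  k=0: C(3,0)·0.61^0·0.39^3 = 0.059319
  k=1: C(3,1)·0.61^1·0.39^2 = 0.278343
1 − 0.337662 = 0.662338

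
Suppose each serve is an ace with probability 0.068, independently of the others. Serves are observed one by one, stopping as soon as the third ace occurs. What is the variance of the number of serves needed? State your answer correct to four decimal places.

Y = total serves until the third success; negative binomial with r=3, p=0.068.
Var(Y) = r(1−p)/p² = 3·0.932 / 0.068² = 604.671280

604.6713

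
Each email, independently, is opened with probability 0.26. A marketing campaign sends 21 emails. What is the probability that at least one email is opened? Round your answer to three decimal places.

0.998

P(at least one) = 1 − P(none) = 1 − (1 − 0.26)^21
= 1 − 0.00179 = 0.99821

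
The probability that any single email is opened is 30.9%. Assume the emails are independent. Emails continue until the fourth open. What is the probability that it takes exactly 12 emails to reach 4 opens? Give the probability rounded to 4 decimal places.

Y = trial on which the fourth success occurs; negative binomial, r=4, p=0.309.
P(Y=12) = C(11,3) · p^4 · (1−p)^8
= 165 · 0.0091166 · 0.051979 = 0.078188

0.0782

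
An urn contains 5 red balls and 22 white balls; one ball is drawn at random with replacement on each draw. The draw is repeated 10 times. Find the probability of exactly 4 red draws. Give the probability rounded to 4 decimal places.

0.0723

X ~ Binomial(n=10, p=0.185185).
P(X=4) = C(10,4) · p^4 · (1−p)^6
= 210 · 0.001176 · 0.29265 = 0.072277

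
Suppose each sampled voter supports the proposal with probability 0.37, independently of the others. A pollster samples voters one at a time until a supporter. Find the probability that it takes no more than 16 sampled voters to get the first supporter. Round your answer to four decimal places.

0.9994

Y = number of sampled voters to the first success; geometric, p = 0.37.
P(Y ≤ 16) = 1 − (1−p)^16 = 1 − 0.000616 = 0.999384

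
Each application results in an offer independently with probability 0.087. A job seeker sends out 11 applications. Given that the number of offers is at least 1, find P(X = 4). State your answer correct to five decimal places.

0.01580

X ~ Binomial(11, 0.087). Want P(X=4 | X≥1) = P(X=4) / P(X≥1).
P(X=4) = C(11,4)·0.087^4·0.913^7 = 0.0099974
P(X≥1) = 1 − 0.3674333 = 0.6325667
Ratio = 0.0099974 / 0.6325667 = 0.0158045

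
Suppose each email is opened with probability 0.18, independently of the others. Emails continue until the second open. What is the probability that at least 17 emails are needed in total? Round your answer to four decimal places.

0.1885

Needing more than 16 emails ⇔ fewer than 2 successes in the first 16. With X ~ Binomial(16, 0.18), P(Y > 16) = P(X ≤ 1).
  k=0: C(16,0)·0.18^0·0.82^16 = 0.041785
  k=1: C(16,1)·0.18^1·0.82^15 = 0.146757
P(X ≤ 1) = 0.188543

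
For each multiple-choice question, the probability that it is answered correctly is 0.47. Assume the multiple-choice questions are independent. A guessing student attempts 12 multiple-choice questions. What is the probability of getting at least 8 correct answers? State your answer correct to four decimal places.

0.1411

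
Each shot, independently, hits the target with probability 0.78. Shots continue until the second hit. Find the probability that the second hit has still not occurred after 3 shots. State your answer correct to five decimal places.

Needing more than 3 shots ⇔ fewer than 2 successes in the first 3. With X ~ Binomial(3, 0.78), P(Y > 3) = P(X ≤ 1).
  k=0: C(3,0)·0.78^0·0.22^3 = 0.0106480
  k=1: C(3,1)·0.78^1·0.22^2 = 0.1132560
P(X ≤ 1) = 0.1239040

0.12390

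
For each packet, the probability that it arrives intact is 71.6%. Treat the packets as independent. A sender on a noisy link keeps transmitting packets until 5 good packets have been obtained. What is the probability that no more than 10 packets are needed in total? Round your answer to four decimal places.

Finishing within 10 packets ⇔ at least 5 successes in the first 10. With X ~ Binomial(10, 0.716), P(Y ≤ 10) = 1 − P(X ≤ 4).
  k=0: C(10,0)·0.716^0·0.284^10 = 0.000003
  k=1: C(10,1)·0.716^1·0.284^9 = 0.000086
  k=2: C(10,2)·0.716^2·0.284^8 = 0.000976
  k=3: C(10,3)·0.716^3·0.284^7 = 0.006564
  k=4: C(10,4)·0.716^4·0.284^6 = 0.028959
1 − 0.036588 = 0.963412

0.9634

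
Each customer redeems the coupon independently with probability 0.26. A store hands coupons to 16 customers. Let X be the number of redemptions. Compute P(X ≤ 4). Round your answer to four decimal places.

0.5940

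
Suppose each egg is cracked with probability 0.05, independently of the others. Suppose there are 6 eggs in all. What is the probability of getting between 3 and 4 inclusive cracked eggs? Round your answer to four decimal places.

0.0022

X ~ Binomial(6, 0.05); P(3 ≤ X ≤ 4) = Σ C(6,k) p^k (1−p)^(6−k) over k:
  k=3: C(6,3)·0.05^3·0.95^3 = 0.002143
  k=4: C(6,4)·0.05^4·0.95^2 = 0.000085
Total = 0.002228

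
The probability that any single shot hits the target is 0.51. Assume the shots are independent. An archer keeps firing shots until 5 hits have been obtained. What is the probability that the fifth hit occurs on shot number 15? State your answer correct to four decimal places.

0.0276

Y = trial on which the fifth success occurs; negative binomial, r=5, p=0.51.
P(Y=15) = C(14,4) · p^5 · (1−p)^10
= 1001 · 0.034503 · 0.00079792 = 0.027558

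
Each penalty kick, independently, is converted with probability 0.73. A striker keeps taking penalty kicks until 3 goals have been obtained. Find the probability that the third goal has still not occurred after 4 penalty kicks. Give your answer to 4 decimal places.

Needing more than 4 penalty kicks ⇔ fewer than 3 successes in the first 4. With X ~ Binomial(4, 0.73), P(Y > 4) = P(X ≤ 2).
  k=0: C(4,0)·0.73^0·0.27^4 = 0.005314
  k=1: C(4,1)·0.73^1·0.27^3 = 0.057474
  k=2: C(4,2)·0.73^2·0.27^2 = 0.233090
P(X ≤ 2) = 0.295879

0.2959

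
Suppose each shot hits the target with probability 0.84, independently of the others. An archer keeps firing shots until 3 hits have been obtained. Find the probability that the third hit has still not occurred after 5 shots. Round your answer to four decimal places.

Needing more than 5 shots ⇔ fewer than 3 successes in the first 5. With X ~ Binomial(5, 0.84), P(Y > 5) = P(X ≤ 2).
  k=0: C(5,0)·0.84^0·0.16^5 = 0.000105
  k=1: C(5,1)·0.84^1·0.16^4 = 0.002753
  k=2: C(5,2)·0.84^2·0.16^3 = 0.028901
P(X ≤ 2) = 0.031759

0.0318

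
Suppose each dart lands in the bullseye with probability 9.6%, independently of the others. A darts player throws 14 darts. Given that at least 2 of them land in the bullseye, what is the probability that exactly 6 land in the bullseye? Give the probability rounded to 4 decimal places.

X ~ Binomial(14, 0.096). Want P(X=6 | X≥2) = P(X=6) / P(X≥2).
P(X=6) = C(14,6)·0.096^6·0.904^8 = 0.001048
P(X≥2) = 1 − 0.243421 − 0.361900 = 0.394679
Ratio = 0.001048 / 0.394679 = 0.002656

0.0027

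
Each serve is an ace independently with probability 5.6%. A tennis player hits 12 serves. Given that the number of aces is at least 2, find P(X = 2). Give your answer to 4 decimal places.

X ~ Binomial(12, 0.056). Want P(X=2 | X≥2) = P(X=2) / P(X≥2).
P(X=2) = C(12,2)·0.056^2·0.944^10 = 0.116316
P(X≥2) = 1 − 0.500800 − 0.356501 = 0.142699
Ratio = 0.116316 / 0.142699 = 0.815115

0.8151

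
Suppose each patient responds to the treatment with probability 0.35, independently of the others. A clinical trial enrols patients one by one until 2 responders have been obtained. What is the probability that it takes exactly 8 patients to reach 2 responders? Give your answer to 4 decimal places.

Y = trial on which the second success occurs; negative binomial, r=2, p=0.35.
P(Y=8) = C(7,1) · p^2 · (1−p)^6
= 7 · 0.1225 · 0.075419 = 0.064672

0.0647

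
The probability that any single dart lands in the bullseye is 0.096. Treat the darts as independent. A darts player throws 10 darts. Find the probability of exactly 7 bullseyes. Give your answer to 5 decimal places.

X ~ Binomial(n=10, p=0.096).
P(X=7) = C(10,7) · p^7 · (1−p)^3
= 120 · 7.5145e-08 · 0.73876 = 0.0000067

0.00001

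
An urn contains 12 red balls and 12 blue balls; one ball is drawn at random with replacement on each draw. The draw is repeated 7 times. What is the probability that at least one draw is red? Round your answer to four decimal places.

P(at least one) = 1 − P(none) = 1 − (1 − 0.50)^7
= 1 − 0.007812 = 0.992188

0.9922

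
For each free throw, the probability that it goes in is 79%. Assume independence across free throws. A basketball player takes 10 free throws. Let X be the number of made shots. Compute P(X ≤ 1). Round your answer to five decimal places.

X ~ Binomial(10, 0.79); P(X ≤ 1) = Σ C(10,k) p^k (1−p)^(10−k) over k:
  k=0: C(10,0)·0.79^0·0.21^10 = 0.0000002
  k=1: C(10,1)·0.79^1·0.21^9 = 0.0000063
Total = 0.0000064

0.00001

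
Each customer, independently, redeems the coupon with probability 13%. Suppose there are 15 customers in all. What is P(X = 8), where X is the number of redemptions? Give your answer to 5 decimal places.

0.00020

X ~ Binomial(n=15, p=0.13).
P(X=8) = C(15,8) · p^8 · (1−p)^7
= 6435 · 8.1573e-08 · 0.37725 = 0.0001980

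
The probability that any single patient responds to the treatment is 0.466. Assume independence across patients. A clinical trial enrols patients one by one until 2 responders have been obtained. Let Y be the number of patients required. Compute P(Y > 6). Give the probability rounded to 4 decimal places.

Needing more than 6 patients ⇔ fewer than 2 successes in the first 6. With X ~ Binomial(6, 0.466), P(Y > 6) = P(X ≤ 1).
  k=0: C(6,0)·0.466^0·0.534^6 = 0.023187
  k=1: C(6,1)·0.466^1·0.534^5 = 0.121407
P(X ≤ 1) = 0.144594

0.1446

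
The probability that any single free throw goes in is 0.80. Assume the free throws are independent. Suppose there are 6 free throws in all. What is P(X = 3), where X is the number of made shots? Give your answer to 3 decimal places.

X ~ Binomial(n=6, p=0.80).
P(X=3) = C(6,3) · p^3 · (1−p)^3
= 20 · 0.512 · 0.008 = 0.08192

0.082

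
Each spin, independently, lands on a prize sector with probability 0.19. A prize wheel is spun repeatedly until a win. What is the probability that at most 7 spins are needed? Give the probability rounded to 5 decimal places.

0.77123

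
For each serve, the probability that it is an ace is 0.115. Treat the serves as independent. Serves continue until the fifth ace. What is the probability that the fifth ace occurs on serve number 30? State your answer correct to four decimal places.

0.0225

Y = trial on which the fifth success occurs; negative binomial, r=5, p=0.115.
P(Y=30) = C(29,4) · p^5 · (1−p)^25
= 23751 · 2.0114e-05 · 0.047161 = 0.022530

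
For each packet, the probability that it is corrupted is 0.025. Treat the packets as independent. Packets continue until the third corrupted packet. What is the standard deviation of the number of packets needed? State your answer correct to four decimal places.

Y = total packets until the third success; negative binomial with r=3, p=0.025.
SD(Y) = √[r(1−p)/p²] = √(4680.000000) = 68.410526

68.4105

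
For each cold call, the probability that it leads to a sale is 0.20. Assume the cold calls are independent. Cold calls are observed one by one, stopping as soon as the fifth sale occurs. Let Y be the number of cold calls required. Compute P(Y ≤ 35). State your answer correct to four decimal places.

Finishing within 35 cold calls ⇔ at least 5 successes in the first 35. With X ~ Binomial(35, 0.20), P(Y ≤ 35) = 1 − P(X ≤ 4).
  k=0: C(35,0)·0.20^0·0.80^35 = 0.000406
  k=1: C(35,1)·0.20^1·0.80^34 = 0.003549
  k=2: C(35,2)·0.20^2·0.80^33 = 0.015085
  k=3: C(35,3)·0.20^3·0.80^32 = 0.041484
  k=4: C(35,4)·0.20^4·0.80^31 = 0.082968
1 − 0.143492 = 0.856508

0.8565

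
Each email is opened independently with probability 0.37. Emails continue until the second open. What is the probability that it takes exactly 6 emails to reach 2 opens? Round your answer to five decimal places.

0.10783

Y = trial on which the second success occurs; negative binomial, r=2, p=0.37.
P(Y=6) = C(5,1) · p^2 · (1−p)^4
= 5 · 0.1369 · 0.15753 = 0.1078290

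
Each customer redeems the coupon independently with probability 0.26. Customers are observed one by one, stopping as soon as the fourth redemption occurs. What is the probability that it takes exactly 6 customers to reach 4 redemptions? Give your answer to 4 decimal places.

0.0250

Y = trial on which the fourth success occurs; negative binomial, r=4, p=0.26.
P(Y=6) = C(5,3) · p^4 · (1−p)^2
= 10 · 0.0045698 · 0.5476 = 0.025024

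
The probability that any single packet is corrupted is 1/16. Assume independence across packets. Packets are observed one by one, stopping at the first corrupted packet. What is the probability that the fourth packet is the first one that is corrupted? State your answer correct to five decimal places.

Geometric (trials to first success), p = 0.0625.
P(Y = 4) = (1−p)^3 · p = 0.82397 · 0.0625 = 0.0514984

0.05150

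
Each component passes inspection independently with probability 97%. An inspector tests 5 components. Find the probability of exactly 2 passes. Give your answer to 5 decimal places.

X ~ Binomial(n=5, p=0.97).
P(X=2) = C(5,2) · p^2 · (1−p)^3
= 10 · 0.9409 · 2.7e-05 = 0.0002540

0.00025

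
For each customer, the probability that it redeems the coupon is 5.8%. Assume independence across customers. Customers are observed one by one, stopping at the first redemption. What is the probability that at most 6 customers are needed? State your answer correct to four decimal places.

0.3013

Y = number of customers to the first success; geometric, p = 0.058.
P(Y ≤ 6) = 1 − (1−p)^6 = 1 − 0.698724 = 0.301276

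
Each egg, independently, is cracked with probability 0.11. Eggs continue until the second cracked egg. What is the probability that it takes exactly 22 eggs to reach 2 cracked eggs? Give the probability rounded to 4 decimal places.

Y = trial on which the second success occurs; negative binomial, r=2, p=0.11.
P(Y=22) = C(21,1) · p^2 · (1−p)^20
= 21 · 0.0121 · 0.09723 = 0.024706

0.0247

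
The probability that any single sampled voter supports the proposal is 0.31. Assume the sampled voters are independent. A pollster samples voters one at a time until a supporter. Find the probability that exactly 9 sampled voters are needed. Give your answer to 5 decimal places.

Geometric (trials to first success), p = 0.31.
P(Y = 9) = (1−p)^8 · p = 0.05138 · 0.31 = 0.0159277

0.01593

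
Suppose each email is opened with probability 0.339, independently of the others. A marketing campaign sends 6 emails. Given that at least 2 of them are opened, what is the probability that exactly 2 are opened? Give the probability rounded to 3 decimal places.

X ~ Binomial(6, 0.339). Want P(X=2 | X≥2) = P(X=2) / P(X≥2).
P(X=2) = C(6,2)·0.339^2·0.661^4 = 0.32908
P(X≥2) = 1 − 0.08341 − 0.25666 = 0.65993
Ratio = 0.32908 / 0.65993 = 0.49865

0.499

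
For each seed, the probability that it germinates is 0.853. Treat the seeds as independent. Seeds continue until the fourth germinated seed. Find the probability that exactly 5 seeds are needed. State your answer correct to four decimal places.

0.3113

Y = trial on which the fourth success occurs; negative binomial, r=4, p=0.853.
P(Y=5) = C(4,3) · p^4 · (1−p)^1
= 4 · 0.52941 · 0.147 = 0.311296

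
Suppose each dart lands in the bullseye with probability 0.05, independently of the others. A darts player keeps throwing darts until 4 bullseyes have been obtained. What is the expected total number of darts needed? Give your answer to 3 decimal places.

Y = total darts until the fourth success; negative binomial with r=4, p=0.05.
E[Y] = r / p = 4 / 0.05 = 80.00000

80.000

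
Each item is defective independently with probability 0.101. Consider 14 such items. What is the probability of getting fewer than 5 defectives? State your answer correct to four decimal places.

X ~ Binomial(14, 0.101); P(X ≤ 4) = Σ C(14,k) p^k (1−p)^(14−k) over k:
  k=0: C(14,0)·0.101^0·0.899^14 = 0.225235
  k=1: C(14,1)·0.101^1·0.899^13 = 0.354263
  k=2: C(14,2)·0.101^2·0.899^12 = 0.258702
  k=3: C(14,3)·0.101^3·0.899^11 = 0.116258
  k=4: C(14,4)·0.101^4·0.899^10 = 0.035918
Total = 0.990376

0.9904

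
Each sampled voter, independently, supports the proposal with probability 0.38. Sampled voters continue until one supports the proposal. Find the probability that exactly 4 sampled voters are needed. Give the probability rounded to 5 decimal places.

0.09056

Geometric (trials to first success), p = 0.38.
P(Y = 4) = (1−p)^3 · p = 0.23833 · 0.38 = 0.0905646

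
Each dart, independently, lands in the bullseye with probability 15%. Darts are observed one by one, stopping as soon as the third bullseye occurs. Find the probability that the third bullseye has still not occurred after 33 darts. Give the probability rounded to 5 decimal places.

Needing more than 33 darts ⇔ fewer than 3 successes in the first 33. With X ~ Binomial(33, 0.15), P(Y > 33) = P(X ≤ 2).
  k=0: C(33,0)·0.15^0·0.85^33 = 0.0046862
  k=1: C(33,1)·0.15^1·0.85^32 = 0.0272905
  k=2: C(33,2)·0.15^2·0.85^31 = 0.0770554
P(X ≤ 2) = 0.1090321

0.10903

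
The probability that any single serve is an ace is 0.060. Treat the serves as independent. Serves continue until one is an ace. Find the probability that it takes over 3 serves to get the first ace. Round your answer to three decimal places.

0.831

Y = number of serves to the first success; geometric, p = 0.06.
P(Y > 3) = P(first 3 all fail) = (1−p)^3 = 0.83058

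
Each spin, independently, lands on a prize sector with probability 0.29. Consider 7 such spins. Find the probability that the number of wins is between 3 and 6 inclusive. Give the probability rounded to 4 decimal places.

0.3302

X ~ Binomial(7, 0.29); P(3 ≤ X ≤ 6) = Σ C(7,k) p^k (1−p)^(7−k) over k:
  k=3: C(7,3)·0.29^3·0.71^4 = 0.216918
  k=4: C(7,4)·0.29^4·0.71^3 = 0.088600
  k=5: C(7,5)·0.29^5·0.71^2 = 0.021713
  k=6: C(7,6)·0.29^6·0.71^1 = 0.002956
Total = 0.330188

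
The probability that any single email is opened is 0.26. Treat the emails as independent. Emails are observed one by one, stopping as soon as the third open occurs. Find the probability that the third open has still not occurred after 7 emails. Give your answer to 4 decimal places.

Needing more than 7 emails ⇔ fewer than 3 successes in the first 7. With X ~ Binomial(7, 0.26), P(Y > 7) = P(X ≤ 2).
  k=0: C(7,0)·0.26^0·0.74^7 = 0.121513
  k=1: C(7,1)·0.26^1·0.74^6 = 0.298856
  k=2: C(7,2)·0.26^2·0.74^5 = 0.315010
P(X ≤ 2) = 0.735379

0.7354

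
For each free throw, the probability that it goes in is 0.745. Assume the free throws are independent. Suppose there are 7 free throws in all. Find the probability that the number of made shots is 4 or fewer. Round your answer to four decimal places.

X ~ Binomial(7, 0.745); P(X ≤ 4) = Σ C(7,k) p^k (1−p)^(7−k) over k:
  k=0: C(7,0)·0.745^0·0.255^7 = 0.000070
  k=1: C(7,1)·0.745^1·0.255^6 = 0.001434
  k=2: C(7,2)·0.745^2·0.255^5 = 0.012567
  k=3: C(7,3)·0.745^3·0.255^4 = 0.061192
  k=4: C(7,4)·0.745^4·0.255^3 = 0.178778
Total = 0.254041

0.2540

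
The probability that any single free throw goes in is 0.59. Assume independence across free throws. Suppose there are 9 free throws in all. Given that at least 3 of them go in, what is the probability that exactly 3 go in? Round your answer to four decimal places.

0.0844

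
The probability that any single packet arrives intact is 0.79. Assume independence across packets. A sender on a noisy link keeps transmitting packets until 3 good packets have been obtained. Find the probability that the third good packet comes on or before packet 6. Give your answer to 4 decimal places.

Finishing within 6 packets ⇔ at least 3 successes in the first 6. With X ~ Binomial(6, 0.79), P(Y ≤ 6) = 1 − P(X ≤ 2).
  k=0: C(6,0)·0.79^0·0.21^6 = 0.000086
  k=1: C(6,1)·0.79^1·0.21^5 = 0.001936
  k=2: C(6,2)·0.79^2·0.21^4 = 0.018206
1 − 0.020228 = 0.979772

0.9798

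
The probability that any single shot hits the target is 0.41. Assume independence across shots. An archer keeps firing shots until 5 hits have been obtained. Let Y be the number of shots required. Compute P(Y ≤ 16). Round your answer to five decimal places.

0.85288

Finishing within 16 shots ⇔ at least 5 successes in the first 16. With X ~ Binomial(16, 0.41), P(Y ≤ 16) = 1 − P(X ≤ 4).
  k=0: C(16,0)·0.41^0·0.59^16 = 0.0002156
  k=1: C(16,1)·0.41^1·0.59^15 = 0.0023971
  k=2: C(16,2)·0.41^2·0.59^14 = 0.0124933
  k=3: C(16,3)·0.41^3·0.59^13 = 0.0405150
  k=4: C(16,4)·0.41^4·0.59^12 = 0.0915021
1 − 0.1471230 = 0.8528770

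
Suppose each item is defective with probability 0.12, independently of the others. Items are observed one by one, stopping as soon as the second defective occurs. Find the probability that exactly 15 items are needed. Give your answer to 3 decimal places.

0.038

Y = trial on which the second success occurs; negative binomial, r=2, p=0.12.
P(Y=15) = C(14,1) · p^2 · (1−p)^13
= 14 · 0.0144 · 0.18979 = 0.03826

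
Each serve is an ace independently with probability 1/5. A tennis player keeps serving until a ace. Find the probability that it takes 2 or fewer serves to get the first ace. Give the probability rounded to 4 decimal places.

0.3600

Y = number of serves to the first success; geometric, p = 0.20.
P(Y ≤ 2) = 1 − (1−p)^2 = 1 − 0.640000 = 0.360000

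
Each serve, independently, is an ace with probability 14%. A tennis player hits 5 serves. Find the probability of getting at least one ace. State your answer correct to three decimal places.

0.530

P(at least one) = 1 − P(none) = 1 − (1 − 0.14)^5
= 1 − 0.47043 = 0.52957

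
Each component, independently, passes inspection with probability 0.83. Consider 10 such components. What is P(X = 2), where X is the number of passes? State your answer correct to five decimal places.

0.00002

X ~ Binomial(n=10, p=0.83).
P(X=2) = C(10,2) · p^2 · (1−p)^8
= 45 · 0.6889 · 6.9758e-07 = 0.0000216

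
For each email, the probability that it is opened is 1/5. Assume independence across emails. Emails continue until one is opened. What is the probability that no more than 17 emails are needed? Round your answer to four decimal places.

Y = number of emails to the first success; geometric, p = 0.20.
P(Y ≤ 17) = 1 − (1−p)^17 = 1 − 0.022518 = 0.977482

0.9775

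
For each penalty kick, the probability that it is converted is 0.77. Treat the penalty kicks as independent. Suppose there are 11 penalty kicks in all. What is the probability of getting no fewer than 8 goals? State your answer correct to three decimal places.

X ~ Binomial(11, 0.77); P(X ≥ 8) = Σ C(11,k) p^k (1−p)^(11−k) over k:
  k=8: C(11,8)·0.77^8·0.23^3 = 0.24808
  k=9: C(11,9)·0.77^9·0.23^2 = 0.27684
  k=10: C(11,10)·0.77^10·0.23^1 = 0.18537
  k=11: C(11,11)·0.77^11·0.23^0 = 0.05642
Total = 0.76671

0.767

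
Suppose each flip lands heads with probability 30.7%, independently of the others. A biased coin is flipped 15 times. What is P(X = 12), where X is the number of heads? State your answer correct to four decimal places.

0.0001

X ~ Binomial(n=15, p=0.307).
P(X=12) = C(15,12) · p^12 · (1−p)^3
= 455 · 7.0091e-07 · 0.33281 = 0.000106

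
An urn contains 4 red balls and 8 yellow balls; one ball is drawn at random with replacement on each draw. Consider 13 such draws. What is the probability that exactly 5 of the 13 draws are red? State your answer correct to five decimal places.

X ~ Binomial(n=13, p=0.333333).
P(X=5) = C(13,5) · p^5 · (1−p)^8
= 1287 · 0.0041152 · 0.039018 = 0.2066532

0.20665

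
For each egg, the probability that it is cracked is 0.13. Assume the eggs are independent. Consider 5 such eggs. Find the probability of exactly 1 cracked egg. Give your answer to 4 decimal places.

X ~ Binomial(n=5, p=0.13).
P(X=1) = C(5,1) · p^1 · (1−p)^4
= 5 · 0.13 · 0.5729 = 0.372383

0.3724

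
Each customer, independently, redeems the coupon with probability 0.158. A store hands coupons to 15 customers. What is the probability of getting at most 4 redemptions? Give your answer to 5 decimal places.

X ~ Binomial(15, 0.158); P(X ≤ 4) = Σ C(15,k) p^k (1−p)^(15−k) over k:
  k=0: C(15,0)·0.158^0·0.842^15 = 0.0758021
  k=1: C(15,1)·0.158^1·0.842^14 = 0.2133623
  k=2: C(15,2)·0.158^2·0.842^13 = 0.2802597
  k=3: C(15,3)·0.158^3·0.842^12 = 0.2278913
  k=4: C(15,4)·0.158^4·0.842^11 = 0.1282904
Total = 0.9256058

0.92561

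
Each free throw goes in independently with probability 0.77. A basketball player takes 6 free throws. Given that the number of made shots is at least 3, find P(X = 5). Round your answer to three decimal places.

0.384

X ~ Binomial(6, 0.77). Want P(X=5 | X≥3) = P(X=5) / P(X≥3).
P(X=5) = C(6,5)·0.77^5·0.23^1 = 0.37354
P(X≥3) = 1 − 0.00015 − 0.00297 − 0.02489 = 0.97199
Ratio = 0.37354 / 0.97199 = 0.38430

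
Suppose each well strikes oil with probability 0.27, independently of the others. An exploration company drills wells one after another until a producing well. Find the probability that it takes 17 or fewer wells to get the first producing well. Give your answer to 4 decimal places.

Y = number of wells to the first success; geometric, p = 0.27.
P(Y ≤ 17) = 1 − (1−p)^17 = 1 − 0.004748 = 0.995252

0.9953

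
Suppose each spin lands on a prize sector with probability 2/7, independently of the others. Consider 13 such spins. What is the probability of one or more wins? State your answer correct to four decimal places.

0.9874

P(at least one) = 1 − P(none) = 1 − (1 − 0.285714)^13
= 1 − 0.012599 = 0.987401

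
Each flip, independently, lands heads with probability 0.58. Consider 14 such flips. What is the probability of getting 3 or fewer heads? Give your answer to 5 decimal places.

X ~ Binomial(14, 0.58); P(X ≤ 3) = Σ C(14,k) p^k (1−p)^(14−k) over k:
  k=0: C(14,0)·0.58^0·0.42^14 = 0.0000053
  k=1: C(14,1)·0.58^1·0.42^13 = 0.0001028
  k=2: C(14,2)·0.58^2·0.42^12 = 0.0009223
  k=3: C(14,3)·0.58^3·0.42^11 = 0.0050948
Total = 0.0061252

0.00613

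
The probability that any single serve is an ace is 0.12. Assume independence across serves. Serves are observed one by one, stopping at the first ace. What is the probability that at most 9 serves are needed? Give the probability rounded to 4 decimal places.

0.6835

Y = number of serves to the first success; geometric, p = 0.12.
P(Y ≤ 9) = 1 − (1−p)^9 = 1 − 0.316478 = 0.683522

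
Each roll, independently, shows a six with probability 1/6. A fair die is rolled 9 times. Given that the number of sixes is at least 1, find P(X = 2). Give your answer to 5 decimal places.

0.34617

X ~ Binomial(9, 0.166667). Want P(X=2 | X≥1) = P(X=2) / P(X≥1).
P(X=2) = C(9,2)·0.166667^2·0.833333^7 = 0.2790816
P(X≥1) = 1 − 0.1938067 = 0.8061933
Ratio = 0.2790816 / 0.8061933 = 0.3461721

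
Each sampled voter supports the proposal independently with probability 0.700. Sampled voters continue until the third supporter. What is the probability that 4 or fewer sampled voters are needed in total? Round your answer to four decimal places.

0.6517

Finishing within 4 sampled voters ⇔ at least 3 successes in the first 4. With X ~ Binomial(4, 0.70), P(Y ≤ 4) = 1 − P(X ≤ 2).
  k=0: C(4,0)·0.70^0·0.30^4 = 0.008100
  k=1: C(4,1)·0.70^1·0.30^3 = 0.075600
  k=2: C(4,2)·0.70^2·0.30^2 = 0.264600
1 − 0.348300 = 0.651700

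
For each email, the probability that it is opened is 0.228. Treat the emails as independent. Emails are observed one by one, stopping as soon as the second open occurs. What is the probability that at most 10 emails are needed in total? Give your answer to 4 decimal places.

Finishing within 10 emails ⇔ at least 2 successes in the first 10. With X ~ Binomial(10, 0.228), P(Y ≤ 10) = 1 − P(X ≤ 1).
  k=0: C(10,0)·0.228^0·0.772^10 = 0.075192
  k=1: C(10,1)·0.228^1·0.772^9 = 0.222070
1 − 0.297263 = 0.702737

0.7027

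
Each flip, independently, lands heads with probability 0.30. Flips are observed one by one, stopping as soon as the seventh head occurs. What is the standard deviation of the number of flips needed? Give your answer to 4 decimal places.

7.3786

Y = total flips until the seventh success; negative binomial with r=7, p=0.30.
SD(Y) = √[r(1−p)/p²] = √(54.444444) = 7.378648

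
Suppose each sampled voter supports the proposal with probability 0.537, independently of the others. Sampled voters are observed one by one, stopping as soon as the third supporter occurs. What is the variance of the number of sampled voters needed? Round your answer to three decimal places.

4.817

Y = total sampled voters until the third success; negative binomial with r=3, p=0.537.
Var(Y) = r(1−p)/p² = 3·0.463 / 0.537² = 4.81675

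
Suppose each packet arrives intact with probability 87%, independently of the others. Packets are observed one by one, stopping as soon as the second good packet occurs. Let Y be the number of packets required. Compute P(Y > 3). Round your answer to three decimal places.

0.046

Needing more than 3 packets ⇔ fewer than 2 successes in the first 3. With X ~ Binomial(3, 0.87), P(Y > 3) = P(X ≤ 1).
  k=0: C(3,0)·0.87^0·0.13^3 = 0.00220
  k=1: C(3,1)·0.87^1·0.13^2 = 0.04411
P(X ≤ 1) = 0.04631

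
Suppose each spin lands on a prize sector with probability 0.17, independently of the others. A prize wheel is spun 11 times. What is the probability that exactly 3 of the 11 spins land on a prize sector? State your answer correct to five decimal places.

X ~ Binomial(n=11, p=0.17).
P(X=3) = C(11,3) · p^3 · (1−p)^8
= 165 · 0.004913 · 0.22523 = 0.1825809

0.18258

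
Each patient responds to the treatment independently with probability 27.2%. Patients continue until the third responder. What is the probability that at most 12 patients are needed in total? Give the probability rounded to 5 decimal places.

0.67431

Finishing within 12 patients ⇔ at least 3 successes in the first 12. With X ~ Binomial(12, 0.272), P(Y ≤ 12) = 1 − P(X ≤ 2).
  k=0: C(12,0)·0.272^0·0.728^12 = 0.0221603
  k=1: C(12,1)·0.272^1·0.728^11 = 0.0993563
  k=2: C(12,2)·0.272^2·0.728^10 = 0.2041717
1 − 0.3256883 = 0.6743117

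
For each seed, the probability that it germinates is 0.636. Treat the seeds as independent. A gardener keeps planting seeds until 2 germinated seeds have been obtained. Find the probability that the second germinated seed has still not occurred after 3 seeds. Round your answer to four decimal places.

Needing more than 3 seeds ⇔ fewer than 2 successes in the first 3. With X ~ Binomial(3, 0.636), P(Y > 3) = P(X ≤ 1).
  k=0: C(3,0)·0.636^0·0.364^3 = 0.048229
  k=1: C(3,1)·0.636^1·0.364^2 = 0.252802
P(X ≤ 1) = 0.301031

0.3010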